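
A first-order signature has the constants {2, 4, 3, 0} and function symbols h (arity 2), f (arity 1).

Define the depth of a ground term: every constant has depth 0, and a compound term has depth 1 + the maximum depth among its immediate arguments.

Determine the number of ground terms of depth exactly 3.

Let N_k = |{terms of depth ≤ k}|. Then N_0 = 4 and N_k = 4 + N_{k-1}^2 + N_{k-1} for k ≥ 1 (one summand per function symbol, arity giving the exponent).
N_0 = 4
N_1 = 4 + 4^2 + 4 = 24
N_2 = 4 + 24^2 + 24 = 604
N_3 = 4 + 604^2 + 604 = 365424
Terms of depth exactly 3: N_3 − N_2 = 365424 − 604 = 364820.

364820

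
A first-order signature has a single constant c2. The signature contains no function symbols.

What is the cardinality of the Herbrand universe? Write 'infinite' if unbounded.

There are no function symbols, so the only ground term is the single constant.
The Herbrand universe is {c2}, finite with 1 element.

1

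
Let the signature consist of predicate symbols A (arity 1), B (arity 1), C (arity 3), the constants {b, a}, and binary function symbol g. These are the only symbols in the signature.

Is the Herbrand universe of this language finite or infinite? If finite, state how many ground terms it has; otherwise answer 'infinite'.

infinite

The signature has at least one function symbol (g, arity 2) and at least one constant (b).
Iterating g gives infinitely many distinct ground terms: b, g(b, b), g(g(b, b), g(b, b)), ...
So the Herbrand universe is infinite.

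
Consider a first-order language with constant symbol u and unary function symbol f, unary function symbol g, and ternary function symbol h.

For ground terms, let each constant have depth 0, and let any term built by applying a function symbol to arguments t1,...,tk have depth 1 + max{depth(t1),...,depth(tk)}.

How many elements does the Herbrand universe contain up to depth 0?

Write N_k for the number of ground terms of depth ≤ k. A term of depth ≤ k is either a constant or a function symbol applied to arguments of depth ≤ k−1, so N_k = 1 + N_{k-1} + N_{k-1} + N_{k-1}^3.
N_0 = 1
Explicitly: u.

1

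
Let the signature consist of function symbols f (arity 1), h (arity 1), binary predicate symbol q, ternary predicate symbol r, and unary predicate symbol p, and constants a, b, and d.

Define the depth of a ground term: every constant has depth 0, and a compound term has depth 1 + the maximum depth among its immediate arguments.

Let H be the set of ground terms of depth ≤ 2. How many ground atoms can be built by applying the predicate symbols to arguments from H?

First count ground terms of depth ≤ 2.
Let N_k count ground terms of depth at most k. Each non-constant term of depth ≤ k is some function symbol applied to depth-≤(k−1) arguments, giving N_k = 3 + N_{k-1} + N_{k-1}.
N_0 = 3
N_1 = 3 + 3 + 3 = 9
N_2 = 3 + 9 + 9 = 21
So |H| = 21.
Ground atoms are formed by filling each argument slot of a predicate with a term from H, so an r-ary predicate gives |H|^r atoms:
  q: 21^2 = 441;  r: 21^3 = 9261;  p: 21
Total ground atoms: 441 + 9261 + 21 = 9723.

9723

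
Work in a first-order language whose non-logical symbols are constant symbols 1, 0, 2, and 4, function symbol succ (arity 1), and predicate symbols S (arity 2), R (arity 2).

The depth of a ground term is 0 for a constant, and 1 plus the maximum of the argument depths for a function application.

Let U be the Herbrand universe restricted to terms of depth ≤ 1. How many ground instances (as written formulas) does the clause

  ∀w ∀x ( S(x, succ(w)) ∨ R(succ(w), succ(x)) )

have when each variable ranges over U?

64

Ground terms of depth ≤ 1:
  Count level by level. With function symbols succ/1, the terms of depth ≤ k are the 4 constants together with each function applied to depth-≤(k−1) tuples, so N_k = 4 + N_{k-1}.
  N_0 = 4
  N_1 = 4 + 4 = 8
  Explicitly: 1, 0, 2, 4, succ(1), succ(0), succ(2), succ(4).
So there are 8 ground terms available for substitution.
Each of w, x ranges independently over the available ground terms, and distinct assignments produce distinct instances.
Number of ground instances = 8^2 = 64.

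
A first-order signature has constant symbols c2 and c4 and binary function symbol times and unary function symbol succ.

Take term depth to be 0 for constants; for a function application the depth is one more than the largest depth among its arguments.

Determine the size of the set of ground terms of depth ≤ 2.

Write N_k for the number of ground terms of depth ≤ k. A term of depth ≤ k is either a constant or a function symbol applied to arguments of depth ≤ k−1, so N_k = 2 + N_{k-1}^2 + N_{k-1}.
N_0 = 2
N_1 = 2 + 2^2 + 2 = 8
N_2 = 2 + 8^2 + 8 = 74

74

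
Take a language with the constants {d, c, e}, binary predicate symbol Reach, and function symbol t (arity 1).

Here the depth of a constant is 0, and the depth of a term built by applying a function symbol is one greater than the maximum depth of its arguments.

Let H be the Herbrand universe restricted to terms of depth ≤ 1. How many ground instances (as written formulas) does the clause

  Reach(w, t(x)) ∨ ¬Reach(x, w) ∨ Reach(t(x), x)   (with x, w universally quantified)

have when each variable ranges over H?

Ground terms of depth ≤ 1:
  Let N_k count ground terms of depth at most k. Each non-constant term of depth ≤ k is some function symbol applied to depth-≤(k−1) arguments, giving N_k = 3 + N_{k-1}.
  N_0 = 3
  N_1 = 3 + 3 = 6
  Explicitly: d, c, e, t(d), t(c), t(e).
So there are 6 ground terms available for substitution.
There are 2 variables to instantiate (x, w), each occurring in at least one literal, so different choices give different ground instances.
Number of ground instances = 6^2 = 36.

36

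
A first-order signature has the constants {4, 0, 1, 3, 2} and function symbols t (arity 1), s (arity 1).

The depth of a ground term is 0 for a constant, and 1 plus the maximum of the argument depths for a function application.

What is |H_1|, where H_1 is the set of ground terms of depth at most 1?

15

Let N_k = |{terms of depth ≤ k}|. Then N_0 = 5 and N_k = 5 + N_{k-1} + N_{k-1} for k ≥ 1 (one summand per function symbol, arity giving the exponent).
N_0 = 5
N_1 = 5 + 5 + 5 = 15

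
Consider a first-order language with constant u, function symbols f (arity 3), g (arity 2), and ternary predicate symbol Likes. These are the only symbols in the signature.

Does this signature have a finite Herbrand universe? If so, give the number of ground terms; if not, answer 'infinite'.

infinite

The signature has at least one function symbol (f, arity 3) and at least one constant (u).
Iterating f gives infinitely many distinct ground terms: u, f(u, u, u), f(f(u, u, u), f(u, u, u), f(u, u, u)), ...
So the Herbrand universe is infinite.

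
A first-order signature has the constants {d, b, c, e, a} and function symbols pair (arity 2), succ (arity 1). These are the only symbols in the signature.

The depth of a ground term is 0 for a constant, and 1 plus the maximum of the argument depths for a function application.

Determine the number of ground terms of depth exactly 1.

Count level by level. With function symbols pair/2, succ/1, the terms of depth ≤ k are the 5 constants together with each function applied to depth-≤(k−1) tuples, so N_k = 5 + N_{k-1}^2 + N_{k-1}.
N_0 = 5
N_1 = 5 + 5^2 + 5 = 35
Terms of depth exactly 1: N_1 − N_0 = 35 − 5 = 30.

30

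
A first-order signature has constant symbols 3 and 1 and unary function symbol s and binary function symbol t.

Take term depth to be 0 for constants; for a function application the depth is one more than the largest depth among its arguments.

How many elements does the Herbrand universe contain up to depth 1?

Count level by level. With function symbols s/1, t/2, the terms of depth ≤ k are the 2 constants together with each function applied to depth-≤(k−1) tuples, so N_k = 2 + N_{k-1} + N_{k-1}^2.
N_0 = 2
N_1 = 2 + 2 + 2^2 = 8

8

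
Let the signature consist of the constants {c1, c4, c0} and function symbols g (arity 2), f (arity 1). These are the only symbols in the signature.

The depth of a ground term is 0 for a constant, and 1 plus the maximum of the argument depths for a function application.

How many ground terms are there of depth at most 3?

Count level by level. With function symbols g/2, f/1, the terms of depth ≤ k are the 3 constants together with each function applied to depth-≤(k−1) tuples, so N_k = 3 + N_{k-1}^2 + N_{k-1}.
N_0 = 3
N_1 = 3 + 3^2 + 3 = 15
N_2 = 3 + 15^2 + 15 = 243
N_3 = 3 + 243^2 + 243 = 59295

59295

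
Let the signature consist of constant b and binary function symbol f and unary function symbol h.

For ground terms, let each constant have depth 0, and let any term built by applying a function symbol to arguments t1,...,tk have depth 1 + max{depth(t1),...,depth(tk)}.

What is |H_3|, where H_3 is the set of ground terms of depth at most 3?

183

Count level by level. With function symbols f/2, h/1, the terms of depth ≤ k are the 1 constant together with each function applied to depth-≤(k−1) tuples, so N_k = 1 + N_{k-1}^2 + N_{k-1}.
N_0 = 1
N_1 = 1 + 1^2 + 1 = 3
N_2 = 1 + 3^2 + 3 = 13
N_3 = 1 + 13^2 + 13 = 183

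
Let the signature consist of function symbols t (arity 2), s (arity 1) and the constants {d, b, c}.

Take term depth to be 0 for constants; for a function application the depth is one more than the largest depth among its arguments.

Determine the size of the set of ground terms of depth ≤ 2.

Count level by level. With function symbols t/2, s/1, the terms of depth ≤ k are the 3 constants together with each function applied to depth-≤(k−1) tuples, so N_k = 3 + N_{k-1}^2 + N_{k-1}.
N_0 = 3
N_1 = 3 + 3^2 + 3 = 15
N_2 = 3 + 15^2 + 15 = 243

243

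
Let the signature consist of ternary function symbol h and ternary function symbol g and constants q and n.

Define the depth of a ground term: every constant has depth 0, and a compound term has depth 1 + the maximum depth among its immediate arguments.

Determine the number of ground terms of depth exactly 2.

Let N_k count ground terms of depth at most k. Each non-constant term of depth ≤ k is some function symbol applied to depth-≤(k−1) arguments, giving N_k = 2 + N_{k-1}^3 + N_{k-1}^3.
N_0 = 2
N_1 = 2 + 2^3 + 2^3 = 18
N_2 = 2 + 18^3 + 18^3 = 11666
Terms of depth exactly 2: N_2 − N_1 = 11666 − 18 = 11648.

11648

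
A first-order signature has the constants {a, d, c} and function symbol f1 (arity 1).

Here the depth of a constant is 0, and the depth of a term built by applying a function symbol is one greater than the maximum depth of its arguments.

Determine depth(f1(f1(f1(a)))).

depth(f1(a)) = 1 + depth(a) = 1 + 0 = 1
depth(f1(f1(a))) = 1 + depth(f1(a)) = 1 + 1 = 2
depth(f1(f1(f1(a)))) = 1 + depth(f1(f1(a))) = 1 + 2 = 3

3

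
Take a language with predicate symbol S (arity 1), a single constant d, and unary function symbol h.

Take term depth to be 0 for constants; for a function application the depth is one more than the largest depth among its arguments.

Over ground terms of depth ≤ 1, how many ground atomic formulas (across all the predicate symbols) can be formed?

First count ground terms of depth ≤ 1.
Count level by level. With function symbols h/1, the terms of depth ≤ k are the 1 constant together with each function applied to depth-≤(k−1) tuples, so N_k = 1 + N_{k-1}.
N_0 = 1
N_1 = 1 + 1 = 2
So |H| = 2.
For each predicate symbol, the number of ground atoms is |H| raised to its arity; summing:
  S: 2
Total ground atoms: 2.

2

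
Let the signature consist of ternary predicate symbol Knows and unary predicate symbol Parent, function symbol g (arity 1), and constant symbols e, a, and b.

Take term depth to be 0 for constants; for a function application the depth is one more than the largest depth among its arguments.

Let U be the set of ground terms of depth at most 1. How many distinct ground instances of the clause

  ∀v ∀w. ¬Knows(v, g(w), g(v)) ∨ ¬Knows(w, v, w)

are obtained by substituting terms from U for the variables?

Ground terms of depth ≤ 1:
  Write N_k for the number of ground terms of depth ≤ k. A term of depth ≤ k is either a constant or a function symbol applied to arguments of depth ≤ k−1, so N_k = 3 + N_{k-1}.
  N_0 = 3
  N_1 = 3 + 3 = 6
  Explicitly: e, a, b, g(e), g(a), g(b).
So there are 6 ground terms available for substitution.
Each of v, w ranges independently over the available ground terms, and distinct assignments produce distinct instances.
Number of ground instances = 6^2 = 36.

36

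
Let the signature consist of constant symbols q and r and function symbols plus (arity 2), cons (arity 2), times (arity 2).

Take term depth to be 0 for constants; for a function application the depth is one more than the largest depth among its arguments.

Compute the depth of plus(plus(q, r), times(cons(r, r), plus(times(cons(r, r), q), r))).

5

depth(plus(q, r)) = 1 + max(0, 0) = 1
depth(cons(r, r)) = 1 + max(0, 0) = 1
depth(times(cons(r, r), q)) = 1 + max(1, 0) = 2
depth(plus(times(cons(r, r), q), r)) = 1 + max(2, 0) = 3
depth(times(cons(r, r), plus(times(cons(r, r), q), r))) = 1 + max(1, 3) = 4
depth(plus(plus(q, r), times(cons(r, r), plus(times(cons(r, r), q), r)))) = 1 + max(1, 4) = 5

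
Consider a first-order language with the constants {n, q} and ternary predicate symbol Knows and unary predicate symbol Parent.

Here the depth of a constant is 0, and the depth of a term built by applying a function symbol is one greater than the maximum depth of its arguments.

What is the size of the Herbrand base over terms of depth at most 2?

First count ground terms of depth ≤ 2.
With no function symbols every ground term is a constant, so there are exactly 2 ground terms at every depth bound.
N_0 = 2
N_1 = 2
N_2 = 2
So |H| = 2.
A ground atom is a predicate applied to a tuple of terms from H, so the count is the sum over predicates of |H|^arity:
  Knows: 2^3 = 8;  Parent: 2
Total ground atoms: 8 + 2 = 10.

10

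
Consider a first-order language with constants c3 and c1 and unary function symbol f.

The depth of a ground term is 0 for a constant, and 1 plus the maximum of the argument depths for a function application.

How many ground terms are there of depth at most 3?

8

Write N_k for the number of ground terms of depth ≤ k. A term of depth ≤ k is either a constant or a function symbol applied to arguments of depth ≤ k−1, so N_k = 2 + N_{k-1}.
N_0 = 2
N_1 = 2 + 2 = 4
N_2 = 2 + 4 = 6
N_3 = 2 + 6 = 8
Explicitly: c3, c1, f(c3), f(c1), f(f(c3)), f(f(c1)), f(f(f(c3))), f(f(f(c1))).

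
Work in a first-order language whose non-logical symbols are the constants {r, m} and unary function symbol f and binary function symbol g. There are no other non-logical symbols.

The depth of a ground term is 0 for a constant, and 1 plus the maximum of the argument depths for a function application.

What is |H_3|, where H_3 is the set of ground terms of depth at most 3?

5552

If N_k denotes the number of depth-≤k ground terms, the 2 constants give N_0 = 2, and each function symbol of arity r contributes N_{k-1}^r new terms at level k: N_k = 2 + N_{k-1} + N_{k-1}^2.
N_0 = 2
N_1 = 2 + 2 + 2^2 = 8
N_2 = 2 + 8 + 8^2 = 74
N_3 = 2 + 74 + 74^2 = 5552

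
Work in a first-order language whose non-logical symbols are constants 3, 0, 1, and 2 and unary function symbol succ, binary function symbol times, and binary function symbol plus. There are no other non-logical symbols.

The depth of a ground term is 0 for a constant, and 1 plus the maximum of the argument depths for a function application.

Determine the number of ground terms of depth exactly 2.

3204

Write N_k for the number of ground terms of depth ≤ k. A term of depth ≤ k is either a constant or a function symbol applied to arguments of depth ≤ k−1, so N_k = 4 + N_{k-1} + N_{k-1}^2 + N_{k-1}^2.
N_0 = 4
N_1 = 4 + 4 + 4^2 + 4^2 = 40
N_2 = 4 + 40 + 40^2 + 40^2 = 3244
Terms of depth exactly 2: N_2 − N_1 = 3244 − 40 = 3204.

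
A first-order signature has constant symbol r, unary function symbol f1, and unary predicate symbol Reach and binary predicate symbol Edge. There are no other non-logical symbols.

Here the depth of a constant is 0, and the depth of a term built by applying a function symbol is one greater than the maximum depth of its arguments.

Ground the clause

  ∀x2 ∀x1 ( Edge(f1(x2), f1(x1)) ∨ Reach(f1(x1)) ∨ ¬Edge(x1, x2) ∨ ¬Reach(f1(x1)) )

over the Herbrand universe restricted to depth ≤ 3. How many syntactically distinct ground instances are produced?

16

Ground terms of depth ≤ 3:
  Write N_k for the number of ground terms of depth ≤ k. A term of depth ≤ k is either a constant or a function symbol applied to arguments of depth ≤ k−1, so N_k = 1 + N_{k-1}.
  N_0 = 1
  N_1 = 1 + 1 = 2
  N_2 = 1 + 2 = 3
  N_3 = 1 + 3 = 4
So there are 4 ground terms available for substitution.
Each of x2, x1 ranges independently over the available ground terms, and distinct assignments produce distinct instances.
Number of ground instances = 4^2 = 16.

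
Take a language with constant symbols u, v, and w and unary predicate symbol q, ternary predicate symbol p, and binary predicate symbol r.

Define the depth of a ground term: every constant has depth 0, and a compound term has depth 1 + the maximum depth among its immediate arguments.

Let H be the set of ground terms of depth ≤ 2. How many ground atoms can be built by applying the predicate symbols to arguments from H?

First count ground terms of depth ≤ 2.
With no function symbols every ground term is a constant, so there are exactly 3 ground terms at every depth bound.
N_0 = 3
N_1 = 3
N_2 = 3
Explicitly: u, v, w.
So |H| = 3.
Each predicate of arity r yields |H|^r ground atoms (one per choice of an r-tuple from H):
  q: 3;  p: 3^3 = 27;  r: 3^2 = 9
Total ground atoms: 3 + 27 + 9 = 39.

39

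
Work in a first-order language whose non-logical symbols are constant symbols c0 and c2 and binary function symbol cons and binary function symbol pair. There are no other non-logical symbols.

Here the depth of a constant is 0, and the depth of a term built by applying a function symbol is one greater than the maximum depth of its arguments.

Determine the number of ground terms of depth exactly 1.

8

Let N_k count ground terms of depth at most k. Each non-constant term of depth ≤ k is some function symbol applied to depth-≤(k−1) arguments, giving N_k = 2 + N_{k-1}^2 + N_{k-1}^2.
N_0 = 2
N_1 = 2 + 2^2 + 2^2 = 10
Terms of depth exactly 1: N_1 − N_0 = 10 − 2 = 8.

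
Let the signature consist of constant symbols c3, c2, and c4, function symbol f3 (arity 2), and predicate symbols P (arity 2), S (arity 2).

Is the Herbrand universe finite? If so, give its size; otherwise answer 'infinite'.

The signature has at least one function symbol (f3, arity 2) and at least one constant (c3).
Iterating f3 gives infinitely many distinct ground terms: c3, f3(c3, c3), f3(f3(c3, c3), f3(c3, c3)), ...
So the Herbrand universe is infinite.

infinite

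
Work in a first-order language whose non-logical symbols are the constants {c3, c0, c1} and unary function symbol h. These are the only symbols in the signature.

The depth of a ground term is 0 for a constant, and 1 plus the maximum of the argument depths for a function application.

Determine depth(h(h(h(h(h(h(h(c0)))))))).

depth(h(c0)) = 1 + depth(c0) = 1 + 0 = 1
depth(h(h(c0))) = 1 + depth(h(c0)) = 1 + 1 = 2
depth(h(h(h(c0)))) = 1 + depth(h(h(c0))) = 1 + 2 = 3
depth(h(h(h(h(c0))))) = 1 + depth(h(h(h(c0)))) = 1 + 3 = 4
depth(h(h(h(h(h(c0)))))) = 1 + depth(h(h(h(h(c0))))) = 1 + 4 = 5
depth(h(h(h(h(h(h(c0))))))) = 1 + depth(h(h(h(h(h(c0)))))) = 1 + 5 = 6
depth(h(h(h(h(h(h(h(c0)))))))) = 1 + depth(h(h(h(h(h(h(c0))))))) = 1 + 6 = 7

7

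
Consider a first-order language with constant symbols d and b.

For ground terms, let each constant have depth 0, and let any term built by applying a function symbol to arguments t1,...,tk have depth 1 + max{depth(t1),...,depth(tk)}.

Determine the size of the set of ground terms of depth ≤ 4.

2

With no function symbols every ground term is a constant, so there are exactly 2 ground terms at every depth bound.
N_0 = 2
N_1 = 2
N_2 = 2
N_3 = 2
N_4 = 2
Explicitly: d, b.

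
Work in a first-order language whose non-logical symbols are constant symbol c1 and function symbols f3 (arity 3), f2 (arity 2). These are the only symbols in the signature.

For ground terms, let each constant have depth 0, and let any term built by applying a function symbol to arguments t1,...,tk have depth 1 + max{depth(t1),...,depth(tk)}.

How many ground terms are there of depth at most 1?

Write N_k for the number of ground terms of depth ≤ k. A term of depth ≤ k is either a constant or a function symbol applied to arguments of depth ≤ k−1, so N_k = 1 + N_{k-1}^3 + N_{k-1}^2.
N_0 = 1
N_1 = 1 + 1^3 + 1^2 = 3

3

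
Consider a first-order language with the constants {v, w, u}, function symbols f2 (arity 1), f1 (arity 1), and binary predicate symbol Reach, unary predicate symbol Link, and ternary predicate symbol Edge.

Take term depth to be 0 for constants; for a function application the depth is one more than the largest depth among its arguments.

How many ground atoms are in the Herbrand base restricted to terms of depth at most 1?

819

First count ground terms of depth ≤ 1.
If N_k denotes the number of depth-≤k ground terms, the 3 constants give N_0 = 3, and each function symbol of arity r contributes N_{k-1}^r new terms at level k: N_k = 3 + N_{k-1} + N_{k-1}.
N_0 = 3
N_1 = 3 + 3 + 3 = 9
So |H| = 9.
A ground atom is a predicate applied to a tuple of terms from H, so the count is the sum over predicates of |H|^arity:
  Reach: 9^2 = 81;  Link: 9;  Edge: 9^3 = 729
Total ground atoms: 81 + 9 + 729 = 819.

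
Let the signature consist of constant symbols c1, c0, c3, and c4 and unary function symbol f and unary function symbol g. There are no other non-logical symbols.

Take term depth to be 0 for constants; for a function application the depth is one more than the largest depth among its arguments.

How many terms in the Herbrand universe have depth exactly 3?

32

Count level by level. With function symbols f/1, g/1, the terms of depth ≤ k are the 4 constants together with each function applied to depth-≤(k−1) tuples, so N_k = 4 + N_{k-1} + N_{k-1}.
N_0 = 4
N_1 = 4 + 4 + 4 = 12
N_2 = 4 + 12 + 12 = 28
N_3 = 4 + 28 + 28 = 60
Terms of depth exactly 3: N_3 − N_2 = 60 − 28 = 32.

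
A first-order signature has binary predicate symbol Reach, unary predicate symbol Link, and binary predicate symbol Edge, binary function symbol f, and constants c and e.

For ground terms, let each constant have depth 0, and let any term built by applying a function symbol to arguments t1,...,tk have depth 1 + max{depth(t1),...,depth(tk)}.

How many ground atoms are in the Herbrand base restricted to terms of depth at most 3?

First count ground terms of depth ≤ 3.
Let N_k count ground terms of depth at most k. Each non-constant term of depth ≤ k is some function symbol applied to depth-≤(k−1) arguments, giving N_k = 2 + N_{k-1}^2.
N_0 = 2
N_1 = 2 + 2^2 = 6
N_2 = 2 + 6^2 = 38
N_3 = 2 + 38^2 = 1446
So |H| = 1446.
A ground atom is a predicate applied to a tuple of terms from H, so the count is the sum over predicates of |H|^arity:
  Reach: 1446^2 = 2090916;  Link: 1446;  Edge: 1446^2 = 2090916
Total ground atoms: 2090916 + 1446 + 2090916 = 4183278.

4183278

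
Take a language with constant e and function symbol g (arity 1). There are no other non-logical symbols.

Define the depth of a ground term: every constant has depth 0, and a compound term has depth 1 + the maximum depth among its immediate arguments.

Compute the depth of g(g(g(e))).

3

depth(g(e)) = 1 + depth(e) = 1 + 0 = 1
depth(g(g(e))) = 1 + depth(g(e)) = 1 + 1 = 2
depth(g(g(g(e)))) = 1 + depth(g(g(e))) = 1 + 2 = 3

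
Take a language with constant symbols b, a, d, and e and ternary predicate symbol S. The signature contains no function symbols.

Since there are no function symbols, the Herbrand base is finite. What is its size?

64

With no function symbols, the Herbrand universe is just the 4 constants.
Ground atoms per predicate: S: 4^3 = 64.
Herbrand base size = 64 = 64.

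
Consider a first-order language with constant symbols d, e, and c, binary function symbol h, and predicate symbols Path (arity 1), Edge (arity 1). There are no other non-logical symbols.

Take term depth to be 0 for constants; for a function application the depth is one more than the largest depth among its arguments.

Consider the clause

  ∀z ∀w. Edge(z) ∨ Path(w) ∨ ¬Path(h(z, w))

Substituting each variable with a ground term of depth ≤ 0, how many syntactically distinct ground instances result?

9

Ground terms of depth ≤ 0:
  Count level by level. With function symbols h/2, the terms of depth ≤ k are the 3 constants together with each function applied to depth-≤(k−1) tuples, so N_k = 3 + N_{k-1}^2.
  N_0 = 3
So there are 3 ground terms available for substitution.
Each of z, w ranges independently over the available ground terms, and distinct assignments produce distinct instances.
Number of ground instances = 3^2 = 9.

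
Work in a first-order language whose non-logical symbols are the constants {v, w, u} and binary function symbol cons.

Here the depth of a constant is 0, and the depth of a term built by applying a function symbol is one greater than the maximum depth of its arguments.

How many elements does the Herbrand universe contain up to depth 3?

Count level by level. With function symbols cons/2, the terms of depth ≤ k are the 3 constants together with each function applied to depth-≤(k−1) tuples, so N_k = 3 + N_{k-1}^2.
N_0 = 3
N_1 = 3 + 3^2 = 12
N_2 = 3 + 12^2 = 147
N_3 = 3 + 147^2 = 21612

21612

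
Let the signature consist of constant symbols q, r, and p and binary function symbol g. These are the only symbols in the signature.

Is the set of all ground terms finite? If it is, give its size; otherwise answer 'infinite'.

infinite

The signature has at least one function symbol (g, arity 2) and at least one constant (q).
Iterating g gives infinitely many distinct ground terms: q, g(q, q), g(g(q, q), g(q, q)), ...
So the Herbrand universe is infinite.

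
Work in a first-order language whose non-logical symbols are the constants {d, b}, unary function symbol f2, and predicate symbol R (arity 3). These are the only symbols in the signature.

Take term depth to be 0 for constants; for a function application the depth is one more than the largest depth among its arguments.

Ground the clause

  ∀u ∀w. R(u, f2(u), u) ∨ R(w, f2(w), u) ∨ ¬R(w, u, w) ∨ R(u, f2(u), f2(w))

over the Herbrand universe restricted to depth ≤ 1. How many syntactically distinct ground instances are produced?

Ground terms of depth ≤ 1:
  Let N_k count ground terms of depth at most k. Each non-constant term of depth ≤ k is some function symbol applied to depth-≤(k−1) arguments, giving N_k = 2 + N_{k-1}.
  N_0 = 2
  N_1 = 2 + 2 = 4
  Explicitly: d, b, f2(d), f2(b).
So there are 4 ground terms available for substitution.
Each of u, w ranges independently over the available ground terms, and distinct assignments produce distinct instances.
Number of ground instances = 4^2 = 16.

16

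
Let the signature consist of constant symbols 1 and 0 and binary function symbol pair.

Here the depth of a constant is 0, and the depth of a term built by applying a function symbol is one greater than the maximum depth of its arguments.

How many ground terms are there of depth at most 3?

If N_k denotes the number of depth-≤k ground terms, the 2 constants give N_0 = 2, and each function symbol of arity r contributes N_{k-1}^r new terms at level k: N_k = 2 + N_{k-1}^2.
N_0 = 2
N_1 = 2 + 2^2 = 6
N_2 = 2 + 6^2 = 38
N_3 = 2 + 38^2 = 1446

1446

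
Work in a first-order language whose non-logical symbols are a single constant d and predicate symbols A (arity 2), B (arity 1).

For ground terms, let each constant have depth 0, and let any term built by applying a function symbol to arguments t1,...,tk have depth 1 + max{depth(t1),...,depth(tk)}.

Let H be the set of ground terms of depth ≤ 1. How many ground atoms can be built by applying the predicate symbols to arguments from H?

2

First count ground terms of depth ≤ 1.
With no function symbols every ground term is a constant, so there is exactly 1 ground term at every depth bound.
N_0 = 1
N_1 = 1
Explicitly: d.
So |H| = 1.
Ground atoms are formed by filling each argument slot of a predicate with a term from H, so an r-ary predicate gives |H|^r atoms:
  A: 1^2 = 1;  B: 1
Total ground atoms: 1 + 1 = 2.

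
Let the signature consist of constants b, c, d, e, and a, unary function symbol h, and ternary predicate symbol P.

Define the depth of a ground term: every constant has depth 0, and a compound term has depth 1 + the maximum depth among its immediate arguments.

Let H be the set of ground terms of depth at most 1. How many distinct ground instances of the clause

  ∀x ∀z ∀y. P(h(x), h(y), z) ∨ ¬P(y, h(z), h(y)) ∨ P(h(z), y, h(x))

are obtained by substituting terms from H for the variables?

1000

Ground terms of depth ≤ 1:
  Let N_k count ground terms of depth at most k. Each non-constant term of depth ≤ k is some function symbol applied to depth-≤(k−1) arguments, giving N_k = 5 + N_{k-1}.
  N_0 = 5
  N_1 = 5 + 5 = 10
So there are 10 ground terms available for substitution.
There are 3 variables to instantiate (x, z, y), each occurring in at least one literal, so different choices give different ground instances.
Number of ground instances = 10^3 = 1000.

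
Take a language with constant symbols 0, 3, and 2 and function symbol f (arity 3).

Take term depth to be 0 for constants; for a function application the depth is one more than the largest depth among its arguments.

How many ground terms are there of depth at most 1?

Let N_k = |{terms of depth ≤ k}|. Then N_0 = 3 and N_k = 3 + N_{k-1}^3 for k ≥ 1 (one summand per function symbol, arity giving the exponent).
N_0 = 3
N_1 = 3 + 3^3 = 30

30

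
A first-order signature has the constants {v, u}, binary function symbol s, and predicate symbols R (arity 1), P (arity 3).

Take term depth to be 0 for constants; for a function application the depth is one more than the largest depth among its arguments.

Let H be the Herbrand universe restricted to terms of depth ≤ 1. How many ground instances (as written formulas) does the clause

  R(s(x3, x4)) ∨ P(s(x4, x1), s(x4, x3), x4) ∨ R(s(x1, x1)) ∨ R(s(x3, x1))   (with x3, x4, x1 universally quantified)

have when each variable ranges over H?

216

Ground terms of depth ≤ 1:
  Count level by level. With function symbols s/2, the terms of depth ≤ k are the 2 constants together with each function applied to depth-≤(k−1) tuples, so N_k = 2 + N_{k-1}^2.
  N_0 = 2
  N_1 = 2 + 2^2 = 6
  Explicitly: v, u, s(v, v), s(v, u), s(u, v), s(u, u).
So there are 6 ground terms available for substitution.
There are 3 variables to instantiate (x3, x4, x1), each occurring in at least one literal, so different choices give different ground instances.
Number of ground instances = 6^3 = 216.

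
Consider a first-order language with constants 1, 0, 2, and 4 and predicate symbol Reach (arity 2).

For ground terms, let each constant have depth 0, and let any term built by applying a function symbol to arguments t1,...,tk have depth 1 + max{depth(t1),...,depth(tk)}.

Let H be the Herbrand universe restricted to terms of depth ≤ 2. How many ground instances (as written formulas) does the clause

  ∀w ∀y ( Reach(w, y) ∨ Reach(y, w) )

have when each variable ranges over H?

16

Ground terms of depth ≤ 2:
  With no function symbols every ground term is a constant, so there are exactly 4 ground terms at every depth bound.
  N_0 = 4
  N_1 = 4
  N_2 = 4
  Explicitly: 1, 0, 2, 4.
So there are 4 ground terms available for substitution.
There are 2 variables to instantiate (w, y), each occurring in at least one literal, so different choices give different ground instances.
Number of ground instances = 4^2 = 16.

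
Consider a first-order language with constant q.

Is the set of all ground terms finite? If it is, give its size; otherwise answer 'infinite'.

1

There are no function symbols, so the only ground term is the single constant.
The Herbrand universe is {q}, finite with 1 element.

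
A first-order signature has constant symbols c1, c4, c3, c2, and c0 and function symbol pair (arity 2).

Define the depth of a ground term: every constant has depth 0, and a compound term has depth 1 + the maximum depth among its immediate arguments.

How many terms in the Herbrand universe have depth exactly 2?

Write N_k for the number of ground terms of depth ≤ k. A term of depth ≤ k is either a constant or a function symbol applied to arguments of depth ≤ k−1, so N_k = 5 + N_{k-1}^2.
N_0 = 5
N_1 = 5 + 5^2 = 30
N_2 = 5 + 30^2 = 905
Terms of depth exactly 2: N_2 − N_1 = 905 − 30 = 875.

875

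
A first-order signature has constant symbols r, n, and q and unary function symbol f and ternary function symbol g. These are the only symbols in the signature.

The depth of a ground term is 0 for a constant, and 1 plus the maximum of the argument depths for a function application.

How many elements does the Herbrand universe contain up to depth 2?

35973

Let N_k = |{terms of depth ≤ k}|. Then N_0 = 3 and N_k = 3 + N_{k-1} + N_{k-1}^3 for k ≥ 1 (one summand per function symbol, arity giving the exponent).
N_0 = 3
N_1 = 3 + 3 + 3^3 = 33
N_2 = 3 + 33 + 33^3 = 35973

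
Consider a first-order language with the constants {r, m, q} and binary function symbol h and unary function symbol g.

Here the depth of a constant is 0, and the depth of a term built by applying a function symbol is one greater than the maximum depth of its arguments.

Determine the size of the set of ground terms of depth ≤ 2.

243

Write N_k for the number of ground terms of depth ≤ k. A term of depth ≤ k is either a constant or a function symbol applied to arguments of depth ≤ k−1, so N_k = 3 + N_{k-1}^2 + N_{k-1}.
N_0 = 3
N_1 = 3 + 3^2 + 3 = 15
N_2 = 3 + 15^2 + 15 = 243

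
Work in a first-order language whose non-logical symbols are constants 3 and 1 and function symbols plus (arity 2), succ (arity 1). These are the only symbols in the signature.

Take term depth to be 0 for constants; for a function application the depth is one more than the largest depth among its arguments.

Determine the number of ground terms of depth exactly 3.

Let N_k = |{terms of depth ≤ k}|. Then N_0 = 2 and N_k = 2 + N_{k-1}^2 + N_{k-1} for k ≥ 1 (one summand per function symbol, arity giving the exponent).
N_0 = 2
N_1 = 2 + 2^2 + 2 = 8
N_2 = 2 + 8^2 + 8 = 74
N_3 = 2 + 74^2 + 74 = 5552
Terms of depth exactly 3: N_3 − N_2 = 5552 − 74 = 5478.

5478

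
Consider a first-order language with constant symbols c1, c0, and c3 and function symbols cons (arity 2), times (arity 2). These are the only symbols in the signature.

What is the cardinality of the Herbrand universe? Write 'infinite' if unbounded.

The signature has at least one function symbol (cons, arity 2) and at least one constant (c1).
Iterating cons gives infinitely many distinct ground terms: c1, cons(c1, c1), cons(cons(c1, c1), cons(c1, c1)), ...
So the Herbrand universe is infinite.

infinite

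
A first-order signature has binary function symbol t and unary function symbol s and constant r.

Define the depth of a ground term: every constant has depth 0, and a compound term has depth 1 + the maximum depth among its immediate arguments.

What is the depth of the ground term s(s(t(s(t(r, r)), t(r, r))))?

depth(t(r, r)) = 1 + max(0, 0) = 1
depth(s(t(r, r))) = 1 + depth(t(r, r)) = 1 + 1 = 2
depth(t(s(t(r, r)), t(r, r))) = 1 + max(2, 1) = 3
depth(s(t(s(t(r, r)), t(r, r)))) = 1 + depth(t(s(t(r, r)), t(r, r))) = 1 + 3 = 4
depth(s(s(t(s(t(r, r)), t(r, r))))) = 1 + depth(s(t(s(t(r, r)), t(r, r)))) = 1 + 4 = 5

5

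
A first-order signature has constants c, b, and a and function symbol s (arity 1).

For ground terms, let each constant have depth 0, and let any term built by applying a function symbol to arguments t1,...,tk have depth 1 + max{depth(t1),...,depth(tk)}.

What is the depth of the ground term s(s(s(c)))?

depth(s(c)) = 1 + depth(c) = 1 + 0 = 1
depth(s(s(c))) = 1 + depth(s(c)) = 1 + 1 = 2
depth(s(s(s(c)))) = 1 + depth(s(s(c))) = 1 + 2 = 3

3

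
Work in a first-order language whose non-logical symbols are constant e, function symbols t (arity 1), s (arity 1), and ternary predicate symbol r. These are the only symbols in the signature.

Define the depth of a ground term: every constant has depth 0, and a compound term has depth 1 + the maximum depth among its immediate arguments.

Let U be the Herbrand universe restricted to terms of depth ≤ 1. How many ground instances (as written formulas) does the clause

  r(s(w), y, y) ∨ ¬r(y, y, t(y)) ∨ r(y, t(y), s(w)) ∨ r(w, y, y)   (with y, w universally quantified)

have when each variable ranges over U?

9

Ground terms of depth ≤ 1:
  Let N_k count ground terms of depth at most k. Each non-constant term of depth ≤ k is some function symbol applied to depth-≤(k−1) arguments, giving N_k = 1 + N_{k-1} + N_{k-1}.
  N_0 = 1
  N_1 = 1 + 1 + 1 = 3
So there are 3 ground terms available for substitution.
The body mentions every one of the 2 quantified variables; since ground terms form a free algebra, no two substitutions collapse to the same formula.
Number of ground instances = 3^2 = 9.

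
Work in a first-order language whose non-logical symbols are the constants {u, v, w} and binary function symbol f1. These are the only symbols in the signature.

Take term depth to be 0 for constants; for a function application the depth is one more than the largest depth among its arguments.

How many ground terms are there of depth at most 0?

Let N_k count ground terms of depth at most k. Each non-constant term of depth ≤ k is some function symbol applied to depth-≤(k−1) arguments, giving N_k = 3 + N_{k-1}^2.
N_0 = 3

3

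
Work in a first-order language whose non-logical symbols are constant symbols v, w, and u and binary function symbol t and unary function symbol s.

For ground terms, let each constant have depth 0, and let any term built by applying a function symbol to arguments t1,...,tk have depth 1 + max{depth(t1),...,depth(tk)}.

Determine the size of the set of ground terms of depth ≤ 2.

243

Write N_k for the number of ground terms of depth ≤ k. A term of depth ≤ k is either a constant or a function symbol applied to arguments of depth ≤ k−1, so N_k = 3 + N_{k-1}^2 + N_{k-1}.
N_0 = 3
N_1 = 3 + 3^2 + 3 = 15
N_2 = 3 + 15^2 + 15 = 243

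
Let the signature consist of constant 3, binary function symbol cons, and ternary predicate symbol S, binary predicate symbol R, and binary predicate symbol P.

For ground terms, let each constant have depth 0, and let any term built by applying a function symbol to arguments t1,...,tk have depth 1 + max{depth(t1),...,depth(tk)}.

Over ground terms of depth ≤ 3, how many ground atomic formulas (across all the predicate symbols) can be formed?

18928

First count ground terms of depth ≤ 3.
Let N_k = |{terms of depth ≤ k}|. Then N_0 = 1 and N_k = 1 + N_{k-1}^2 for k ≥ 1 (one summand per function symbol, arity giving the exponent).
N_0 = 1
N_1 = 1 + 1^2 = 2
N_2 = 1 + 2^2 = 5
N_3 = 1 + 5^2 = 26
So |H| = 26.
Ground atoms are formed by filling each argument slot of a predicate with a term from H, so an r-ary predicate gives |H|^r atoms:
  S: 26^3 = 17576;  R: 26^2 = 676;  P: 26^2 = 676
Total ground atoms: 17576 + 676 + 676 = 18928.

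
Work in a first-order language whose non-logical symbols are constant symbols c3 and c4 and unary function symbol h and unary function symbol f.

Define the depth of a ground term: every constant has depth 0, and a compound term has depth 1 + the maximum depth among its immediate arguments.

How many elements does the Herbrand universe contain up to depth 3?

30

Count level by level. With function symbols h/1, f/1, the terms of depth ≤ k are the 2 constants together with each function applied to depth-≤(k−1) tuples, so N_k = 2 + N_{k-1} + N_{k-1}.
N_0 = 2
N_1 = 2 + 2 + 2 = 6
N_2 = 2 + 6 + 6 = 14
N_3 = 2 + 14 + 14 = 30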